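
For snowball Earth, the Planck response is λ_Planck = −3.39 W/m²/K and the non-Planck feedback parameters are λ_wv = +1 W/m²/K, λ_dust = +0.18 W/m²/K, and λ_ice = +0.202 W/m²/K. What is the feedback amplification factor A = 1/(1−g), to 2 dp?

1.69

Convert to gains: g_wv = 1/3.39 = 0.295; g_dust = 0.18/3.39 = 0.0531; g_ice = 0.202/3.39 = 0.05959.
Total gain g = 0.40769.
A = 1/(1 − 0.40769) = 1.69.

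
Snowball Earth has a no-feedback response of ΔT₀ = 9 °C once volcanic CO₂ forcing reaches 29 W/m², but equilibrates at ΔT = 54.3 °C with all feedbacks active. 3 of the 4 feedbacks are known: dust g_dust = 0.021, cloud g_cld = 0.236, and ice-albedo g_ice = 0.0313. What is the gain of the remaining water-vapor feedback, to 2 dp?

Amplification A = ΔT/ΔT₀ = 54.3/9 = 6.033.
Total gain g = 1 − 1/A = 1 − 1/6.033 = 0.8342.
Known gains sum to 0.021 + 0.236 + 0.0313 = 0.2883.
g_wv = 0.8342 − 0.2883 = 0.55.

0.55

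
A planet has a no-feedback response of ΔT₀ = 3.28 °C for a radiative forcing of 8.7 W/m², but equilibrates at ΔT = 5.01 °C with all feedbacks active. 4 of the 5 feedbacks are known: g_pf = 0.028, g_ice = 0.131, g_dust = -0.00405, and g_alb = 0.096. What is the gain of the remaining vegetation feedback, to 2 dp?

Amplification A = ΔT/ΔT₀ = 5.01/3.28 = 1.527.
Total gain g = 1 − 1/A = 1 − 1/1.527 = 0.3451.
Known gains sum to 0.028 + 0.131 − 0.00405 + 0.096 = 0.25095.
g_veg = 0.3451 − 0.25095 = 0.09.

0.09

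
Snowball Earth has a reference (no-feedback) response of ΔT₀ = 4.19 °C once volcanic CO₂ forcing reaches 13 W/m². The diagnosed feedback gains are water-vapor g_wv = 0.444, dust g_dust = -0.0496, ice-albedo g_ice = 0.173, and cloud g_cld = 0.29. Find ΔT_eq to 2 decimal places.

Total gain g = 0.444 − 0.0496 + 0.173 + 0.29 = 0.8574.
Amplification A = 1/(1 − 0.8574) = 7.013.
ΔT = 4.19 × 7.013 = 29.38 °C.

29.38 °C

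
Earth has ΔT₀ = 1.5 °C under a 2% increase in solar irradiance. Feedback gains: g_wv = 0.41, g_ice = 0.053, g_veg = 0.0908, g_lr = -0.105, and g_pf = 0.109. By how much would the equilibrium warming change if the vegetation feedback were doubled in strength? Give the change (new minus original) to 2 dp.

0.88 °C

Original: g = 0.5578, ΔT = 1.5/(1−0.5578) = 3.3921 °C.
With doubled vegetation: g' = 0.6486, ΔT' = 1.5/(1−0.6486) = 4.2686 °C.
Change = 4.2686 − 3.3921 = 0.88 °C.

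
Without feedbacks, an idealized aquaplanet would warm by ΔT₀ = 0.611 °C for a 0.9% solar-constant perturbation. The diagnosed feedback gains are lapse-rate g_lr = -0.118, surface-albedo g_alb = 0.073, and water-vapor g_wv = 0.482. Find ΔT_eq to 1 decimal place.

Total gain g = -0.118 + 0.073 + 0.482 = 0.437.
Amplification A = 1/(1 − 0.437) = 1.776.
ΔT = 0.611 × 1.776 = 1.1 °C.

1.1 °C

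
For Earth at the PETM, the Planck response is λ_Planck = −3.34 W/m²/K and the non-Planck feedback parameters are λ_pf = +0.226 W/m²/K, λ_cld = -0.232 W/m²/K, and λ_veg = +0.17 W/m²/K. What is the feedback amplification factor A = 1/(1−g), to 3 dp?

Convert to gains: g_pf = 0.226/3.34 = 0.06766; g_cld = -0.232/3.34 = -0.06946; g_veg = 0.17/3.34 = 0.0509.
Total gain g = 0.0491.
A = 1/(1 − 0.0491) = 1.052.

1.052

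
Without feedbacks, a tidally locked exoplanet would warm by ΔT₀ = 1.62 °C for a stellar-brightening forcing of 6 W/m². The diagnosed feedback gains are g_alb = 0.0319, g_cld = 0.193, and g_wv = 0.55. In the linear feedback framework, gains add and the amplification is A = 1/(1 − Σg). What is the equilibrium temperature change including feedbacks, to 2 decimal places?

Total gain g = 0.0319 + 0.193 + 0.55 = 0.7749.
Amplification A = 1/(1 − 0.7749) = 4.442.
ΔT = 1.62 × 4.442 = 7.20 °C.

7.20 °C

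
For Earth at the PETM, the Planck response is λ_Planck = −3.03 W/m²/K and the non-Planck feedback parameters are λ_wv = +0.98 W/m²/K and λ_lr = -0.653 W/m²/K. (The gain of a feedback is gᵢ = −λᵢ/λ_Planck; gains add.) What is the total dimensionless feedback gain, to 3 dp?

Convert to gains: g_wv = 0.98/3.03 = 0.3234; g_lr = -0.653/3.03 = -0.2155.
Total gain g = 0.1079.

0.108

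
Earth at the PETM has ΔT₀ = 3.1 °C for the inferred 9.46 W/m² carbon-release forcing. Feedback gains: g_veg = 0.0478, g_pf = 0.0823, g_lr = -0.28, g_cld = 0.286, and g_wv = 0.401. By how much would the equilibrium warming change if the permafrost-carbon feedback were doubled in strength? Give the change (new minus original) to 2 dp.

Original: g = 0.5371, ΔT = 3.1/(1−0.5371) = 6.6969 °C.
With doubled permafrost-carbon: g' = 0.6194, ΔT' = 3.1/(1−0.6194) = 8.1450 °C.
Change = 8.1450 − 6.6969 = 1.45 °C.

1.45 °C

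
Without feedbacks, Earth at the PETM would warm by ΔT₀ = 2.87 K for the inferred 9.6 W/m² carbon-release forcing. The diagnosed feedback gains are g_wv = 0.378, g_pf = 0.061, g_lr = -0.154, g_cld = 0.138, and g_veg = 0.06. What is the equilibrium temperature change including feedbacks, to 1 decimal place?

5.6 K

Total gain g = 0.378 + 0.061 − 0.154 + 0.138 + 0.06 = 0.483.
Amplification A = 1/(1 − 0.483) = 1.934.
ΔT = 2.87 × 1.934 = 5.6 K.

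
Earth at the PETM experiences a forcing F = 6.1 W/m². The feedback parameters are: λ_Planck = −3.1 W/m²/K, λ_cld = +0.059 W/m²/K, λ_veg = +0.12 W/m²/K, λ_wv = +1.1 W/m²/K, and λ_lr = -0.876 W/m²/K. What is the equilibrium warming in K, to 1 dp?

2.3 K

Net feedback parameter λ = (−3.1) + (+0.059) + (+0.12) + (+1.1) + (-0.876) = -2.697 W/m²/K.
ΔT = −F/λ = −6.1/(-2.697) = 2.3 K.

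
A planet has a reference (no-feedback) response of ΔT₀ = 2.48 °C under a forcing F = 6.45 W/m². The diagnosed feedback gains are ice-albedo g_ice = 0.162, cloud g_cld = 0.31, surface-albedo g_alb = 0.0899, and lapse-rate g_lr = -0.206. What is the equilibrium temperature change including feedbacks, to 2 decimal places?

3.85 °C

Total gain g = 0.162 + 0.31 + 0.0899 − 0.206 = 0.3559.
Amplification A = 1/(1 − 0.3559) = 1.553.
ΔT = 2.48 × 1.553 = 3.85 °C.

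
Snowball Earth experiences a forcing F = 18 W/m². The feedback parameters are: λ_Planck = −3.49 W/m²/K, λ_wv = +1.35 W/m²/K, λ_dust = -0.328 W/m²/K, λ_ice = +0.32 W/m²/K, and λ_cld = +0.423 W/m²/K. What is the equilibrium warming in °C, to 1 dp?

Net feedback parameter λ = (−3.49) + (+1.35) + (-0.328) + (+0.32) + (+0.423) = -1.725 W/m²/K.
ΔT = −F/λ = −18/(-1.725) = 10.4 °C.

10.4 °C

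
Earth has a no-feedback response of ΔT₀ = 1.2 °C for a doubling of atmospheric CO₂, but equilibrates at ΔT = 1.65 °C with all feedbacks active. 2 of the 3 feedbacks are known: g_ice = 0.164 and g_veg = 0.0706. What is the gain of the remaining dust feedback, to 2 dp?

0.04

Amplification A = ΔT/ΔT₀ = 1.65/1.2 = 1.375.
Total gain g = 1 − 1/A = 1 − 1/1.375 = 0.2727.
Known gains sum to 0.164 + 0.0706 = 0.2346.
g_dust = 0.2727 − 0.2346 = 0.04.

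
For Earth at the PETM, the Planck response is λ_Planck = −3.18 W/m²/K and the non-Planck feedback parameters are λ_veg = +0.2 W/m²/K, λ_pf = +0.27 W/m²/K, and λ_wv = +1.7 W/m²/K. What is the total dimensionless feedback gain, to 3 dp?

Convert to gains: g_veg = 0.2/3.18 = 0.06289; g_pf = 0.27/3.18 = 0.08491; g_wv = 1.7/3.18 = 0.5346.
Total gain g = 0.6824.

0.682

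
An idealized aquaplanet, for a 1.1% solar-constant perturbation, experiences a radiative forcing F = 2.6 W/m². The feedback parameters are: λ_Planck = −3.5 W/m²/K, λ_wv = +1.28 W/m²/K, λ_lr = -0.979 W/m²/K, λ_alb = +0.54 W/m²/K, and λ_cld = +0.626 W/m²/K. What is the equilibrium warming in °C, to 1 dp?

Net feedback parameter λ = (−3.5) + (+1.28) + (-0.979) + (+0.54) + (+0.626) = -2.033 W/m²/K.
ΔT = −F/λ = −2.6/(-2.033) = 1.3 °C.

1.3 °C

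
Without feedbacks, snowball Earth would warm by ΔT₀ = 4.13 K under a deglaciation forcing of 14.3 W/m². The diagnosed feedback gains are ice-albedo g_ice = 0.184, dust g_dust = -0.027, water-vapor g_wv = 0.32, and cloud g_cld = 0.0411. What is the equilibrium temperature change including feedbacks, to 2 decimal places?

8.57 K

Total gain g = 0.184 − 0.027 + 0.32 + 0.0411 = 0.5181.
Amplification A = 1/(1 − 0.5181) = 2.075.
ΔT = 4.13 × 2.075 = 8.57 K.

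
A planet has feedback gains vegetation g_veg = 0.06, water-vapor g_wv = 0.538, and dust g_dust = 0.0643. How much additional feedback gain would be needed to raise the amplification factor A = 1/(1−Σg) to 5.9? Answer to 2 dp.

Current total gain = 0.6623.
Target gain for A = 5.9: g* = 1 − 1/5.9 = 0.8305.
Additional gain needed = 0.8305 − 0.6623 = 0.17.

0.17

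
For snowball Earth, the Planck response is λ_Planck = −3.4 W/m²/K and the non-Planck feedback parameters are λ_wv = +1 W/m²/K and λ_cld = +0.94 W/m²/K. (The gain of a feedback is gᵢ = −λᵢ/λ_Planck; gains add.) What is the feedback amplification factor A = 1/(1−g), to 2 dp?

Convert to gains: g_wv = 1/3.4 = 0.2941; g_cld = 0.94/3.4 = 0.2765.
Total gain g = 0.5706.
A = 1/(1 − 0.5706) = 2.33.

2.33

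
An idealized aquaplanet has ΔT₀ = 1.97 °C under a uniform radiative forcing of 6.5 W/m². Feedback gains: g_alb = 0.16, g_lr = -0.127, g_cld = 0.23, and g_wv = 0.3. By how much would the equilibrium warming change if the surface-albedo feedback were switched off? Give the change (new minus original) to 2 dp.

Original: g = 0.563, ΔT = 1.97/(1−0.563) = 4.5080 °C.
Without surface-albedo: g' = 0.403, ΔT' = 1.97/(1−0.403) = 3.2998 °C.
Change = 3.2998 − 4.5080 = -1.21 °C.

-1.21 °C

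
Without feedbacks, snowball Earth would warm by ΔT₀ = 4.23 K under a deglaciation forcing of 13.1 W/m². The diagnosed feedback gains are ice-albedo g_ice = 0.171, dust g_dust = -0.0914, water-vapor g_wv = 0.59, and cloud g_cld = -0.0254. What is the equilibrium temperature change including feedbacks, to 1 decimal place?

11.9 K

Total gain g = 0.171 − 0.0914 + 0.59 − 0.0254 = 0.6442.
Amplification A = 1/(1 − 0.6442) = 2.811.
ΔT = 4.23 × 2.811 = 11.9 K.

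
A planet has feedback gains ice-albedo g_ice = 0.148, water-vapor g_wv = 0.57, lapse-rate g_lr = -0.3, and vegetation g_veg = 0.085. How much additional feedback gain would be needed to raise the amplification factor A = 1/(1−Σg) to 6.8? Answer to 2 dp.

Current total gain = 0.503.
Target gain for A = 6.8: g* = 1 − 1/6.8 = 0.8529.
Additional gain needed = 0.8529 − 0.503 = 0.35.

0.35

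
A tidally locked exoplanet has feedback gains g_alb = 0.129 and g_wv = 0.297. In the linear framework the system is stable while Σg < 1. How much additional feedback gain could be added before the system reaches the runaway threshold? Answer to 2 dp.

0.57

Current total gain = 0.129 + 0.297 = 0.426.
Margin to runaway = 1 − 0.426 = 0.57.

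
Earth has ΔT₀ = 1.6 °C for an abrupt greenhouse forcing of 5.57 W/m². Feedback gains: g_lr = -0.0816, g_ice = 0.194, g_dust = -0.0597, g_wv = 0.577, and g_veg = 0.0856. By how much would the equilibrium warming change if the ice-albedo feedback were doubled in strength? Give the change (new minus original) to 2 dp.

Original: g = 0.7153, ΔT = 1.6/(1−0.7153) = 5.6200 °C.
With doubled ice-albedo: g' = 0.9093, ΔT' = 1.6/(1−0.9093) = 17.6406 °C.
Change = 17.6406 − 5.6200 = 12.02 °C.

12.02 °C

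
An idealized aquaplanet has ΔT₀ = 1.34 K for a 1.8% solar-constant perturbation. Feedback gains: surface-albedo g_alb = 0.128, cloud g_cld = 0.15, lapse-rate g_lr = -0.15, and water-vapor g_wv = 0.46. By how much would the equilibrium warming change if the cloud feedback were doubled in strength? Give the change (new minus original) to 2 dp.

1.86 K

Original: g = 0.588, ΔT = 1.34/(1−0.588) = 3.2524 K.
With doubled cloud: g' = 0.738, ΔT' = 1.34/(1−0.738) = 5.1145 K.
Change = 5.1145 − 3.2524 = 1.86 K.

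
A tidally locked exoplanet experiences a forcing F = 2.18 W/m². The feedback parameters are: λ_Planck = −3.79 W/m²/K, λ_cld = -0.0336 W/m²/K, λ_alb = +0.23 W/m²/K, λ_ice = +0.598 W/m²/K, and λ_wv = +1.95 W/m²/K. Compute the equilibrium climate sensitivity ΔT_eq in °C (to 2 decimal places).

2.08 °C

Net feedback parameter λ = (−3.79) + (-0.0336) + (+0.23) + (+0.598) + (+1.95) = -1.0456 W/m²/K.
ΔT = −F/λ = −2.18/(-1.0456) = 2.08 °C.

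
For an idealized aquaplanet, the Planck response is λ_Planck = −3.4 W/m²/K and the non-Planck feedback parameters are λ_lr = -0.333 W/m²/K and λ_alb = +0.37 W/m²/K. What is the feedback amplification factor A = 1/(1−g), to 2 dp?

1.01

Convert to gains: g_lr = -0.333/3.4 = -0.09794; g_alb = 0.37/3.4 = 0.1088.
Total gain g = 0.01086.
A = 1/(1 − 0.01086) = 1.01.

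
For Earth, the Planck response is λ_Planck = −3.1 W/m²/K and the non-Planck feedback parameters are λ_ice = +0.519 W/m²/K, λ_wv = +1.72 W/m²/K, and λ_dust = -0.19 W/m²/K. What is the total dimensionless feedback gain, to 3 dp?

Convert to gains: g_ice = 0.519/3.1 = 0.1674; g_wv = 1.72/3.1 = 0.5548; g_dust = -0.19/3.1 = -0.06129.
Total gain g = 0.66091.

0.661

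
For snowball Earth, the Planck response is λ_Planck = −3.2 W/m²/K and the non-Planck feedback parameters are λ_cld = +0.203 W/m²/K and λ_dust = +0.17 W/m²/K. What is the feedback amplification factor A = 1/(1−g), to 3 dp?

1.132

Convert to gains: g_cld = 0.203/3.2 = 0.06344; g_dust = 0.17/3.2 = 0.05312.
Total gain g = 0.11656.
A = 1/(1 − 0.11656) = 1.132.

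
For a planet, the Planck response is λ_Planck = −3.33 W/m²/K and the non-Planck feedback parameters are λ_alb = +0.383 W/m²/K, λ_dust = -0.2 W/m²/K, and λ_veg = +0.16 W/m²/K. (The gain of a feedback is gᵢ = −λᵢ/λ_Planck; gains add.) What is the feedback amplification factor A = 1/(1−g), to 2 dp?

1.11

Convert to gains: g_alb = 0.383/3.33 = 0.115; g_dust = -0.2/3.33 = -0.06006; g_veg = 0.16/3.33 = 0.04805.
Total gain g = 0.10299.
A = 1/(1 − 0.10299) = 1.11.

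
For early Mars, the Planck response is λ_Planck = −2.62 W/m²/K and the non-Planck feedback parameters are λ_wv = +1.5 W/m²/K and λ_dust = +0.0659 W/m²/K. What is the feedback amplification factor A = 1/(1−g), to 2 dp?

Convert to gains: g_wv = 1.5/2.62 = 0.5725; g_dust = 0.0659/2.62 = 0.02515.
Total gain g = 0.59765.
A = 1/(1 − 0.59765) = 2.49.

2.49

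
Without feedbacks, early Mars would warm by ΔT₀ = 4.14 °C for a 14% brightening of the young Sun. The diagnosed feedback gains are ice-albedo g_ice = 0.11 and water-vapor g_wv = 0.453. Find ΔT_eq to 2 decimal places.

Total gain g = 0.11 + 0.453 = 0.563.
Amplification A = 1/(1 − 0.563) = 2.288.
ΔT = 4.14 × 2.288 = 9.47 °C.

9.47 °C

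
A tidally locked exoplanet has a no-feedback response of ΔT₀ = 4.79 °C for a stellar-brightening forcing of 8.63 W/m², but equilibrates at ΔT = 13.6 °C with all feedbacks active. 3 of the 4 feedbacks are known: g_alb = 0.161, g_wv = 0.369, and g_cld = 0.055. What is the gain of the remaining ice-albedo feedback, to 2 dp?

Amplification A = ΔT/ΔT₀ = 13.6/4.79 = 2.839.
Total gain g = 1 − 1/A = 1 − 1/2.839 = 0.6478.
Known gains sum to 0.161 + 0.369 + 0.055 = 0.585.
g_ice = 0.6478 − 0.585 = 0.06.

0.06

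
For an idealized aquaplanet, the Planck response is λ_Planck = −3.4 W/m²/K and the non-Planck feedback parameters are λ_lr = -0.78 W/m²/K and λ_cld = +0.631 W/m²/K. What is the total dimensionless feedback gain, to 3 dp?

Convert to gains: g_lr = -0.78/3.4 = -0.2294; g_cld = 0.631/3.4 = 0.1856.
Total gain g = -0.0438.

-0.044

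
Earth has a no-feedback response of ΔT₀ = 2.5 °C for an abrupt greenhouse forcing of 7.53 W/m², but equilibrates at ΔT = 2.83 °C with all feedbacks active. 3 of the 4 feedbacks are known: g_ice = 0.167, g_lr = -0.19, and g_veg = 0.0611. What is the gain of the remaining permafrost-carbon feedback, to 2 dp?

0.08

Amplification A = ΔT/ΔT₀ = 2.83/2.5 = 1.132.
Total gain g = 1 − 1/A = 1 − 1/1.132 = 0.1166.
Known gains sum to 0.167 − 0.19 + 0.0611 = 0.0381.
g_pf = 0.1166 − 0.0381 = 0.08.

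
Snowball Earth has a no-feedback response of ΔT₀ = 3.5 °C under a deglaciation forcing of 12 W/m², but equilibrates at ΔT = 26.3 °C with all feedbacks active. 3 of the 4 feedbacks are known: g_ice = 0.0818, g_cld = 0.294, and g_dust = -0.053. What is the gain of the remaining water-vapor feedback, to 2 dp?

Amplification A = ΔT/ΔT₀ = 26.3/3.5 = 7.514.
Total gain g = 1 − 1/A = 1 − 1/7.514 = 0.8669.
Known gains sum to 0.0818 + 0.294 − 0.053 = 0.3228.
g_wv = 0.8669 − 0.3228 = 0.54.

0.54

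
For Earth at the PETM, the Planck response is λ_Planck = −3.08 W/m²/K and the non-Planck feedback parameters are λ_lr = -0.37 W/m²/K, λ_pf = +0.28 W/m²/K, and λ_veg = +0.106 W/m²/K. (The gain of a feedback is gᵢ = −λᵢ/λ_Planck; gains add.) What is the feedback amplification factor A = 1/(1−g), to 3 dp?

1.005

Convert to gains: g_lr = -0.37/3.08 = -0.1201; g_pf = 0.28/3.08 = 0.09091; g_veg = 0.106/3.08 = 0.03442.
Total gain g = 0.00523.
A = 1/(1 − 0.00523) = 1.005.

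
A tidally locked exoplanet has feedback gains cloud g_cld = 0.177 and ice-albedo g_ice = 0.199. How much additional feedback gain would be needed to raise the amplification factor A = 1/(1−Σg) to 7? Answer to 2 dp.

0.48

Current total gain = 0.376.
Target gain for A = 7: g* = 1 − 1/7 = 0.8571.
Additional gain needed = 0.8571 − 0.376 = 0.48.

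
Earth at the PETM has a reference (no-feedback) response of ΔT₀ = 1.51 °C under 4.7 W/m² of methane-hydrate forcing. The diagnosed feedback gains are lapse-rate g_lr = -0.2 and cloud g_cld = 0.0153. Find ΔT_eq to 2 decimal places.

1.27 °C

Total gain g = -0.2 + 0.0153 = -0.1847.
Amplification A = 1/(1 + 0.1847) = 0.8441.
ΔT = 1.51 × 0.8441 = 1.27 °C.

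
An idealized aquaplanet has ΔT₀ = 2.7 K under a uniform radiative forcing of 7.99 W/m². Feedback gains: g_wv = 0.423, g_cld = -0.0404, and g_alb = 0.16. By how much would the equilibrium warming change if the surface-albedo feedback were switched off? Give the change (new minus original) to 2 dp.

-1.53 K

Original: g = 0.5426, ΔT = 2.7/(1−0.5426) = 5.9029 K.
Without surface-albedo: g' = 0.3826, ΔT' = 2.7/(1−0.3826) = 4.3732 K.
Change = 4.3732 − 5.9029 = -1.53 K.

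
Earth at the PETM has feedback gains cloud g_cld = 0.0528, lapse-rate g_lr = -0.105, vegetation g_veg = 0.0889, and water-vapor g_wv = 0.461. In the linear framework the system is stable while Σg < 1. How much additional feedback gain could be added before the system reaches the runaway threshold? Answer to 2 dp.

Current total gain = 0.0528 − 0.105 + 0.0889 + 0.461 = 0.4977.
Margin to runaway = 1 − 0.4977 = 0.50.

0.50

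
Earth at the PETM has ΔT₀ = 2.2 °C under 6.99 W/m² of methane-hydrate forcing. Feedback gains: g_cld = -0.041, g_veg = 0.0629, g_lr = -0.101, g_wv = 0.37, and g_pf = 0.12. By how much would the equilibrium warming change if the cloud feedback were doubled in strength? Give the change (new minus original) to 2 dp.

-0.24 °C

Original: g = 0.4109, ΔT = 2.2/(1−0.4109) = 3.7345 °C.
With doubled cloud: g' = 0.3699, ΔT' = 2.2/(1−0.3699) = 3.4915 °C.
Change = 3.4915 − 3.7345 = -0.24 °C.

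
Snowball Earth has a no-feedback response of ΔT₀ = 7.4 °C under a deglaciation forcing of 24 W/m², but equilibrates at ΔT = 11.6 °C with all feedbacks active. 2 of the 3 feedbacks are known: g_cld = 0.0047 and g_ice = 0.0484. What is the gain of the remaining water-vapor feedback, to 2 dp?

0.31

Amplification A = ΔT/ΔT₀ = 11.6/7.4 = 1.568.
Total gain g = 1 − 1/A = 1 − 1/1.568 = 0.3622.
Known gains sum to 0.0047 + 0.0484 = 0.0531.
g_wv = 0.3622 − 0.0531 = 0.31.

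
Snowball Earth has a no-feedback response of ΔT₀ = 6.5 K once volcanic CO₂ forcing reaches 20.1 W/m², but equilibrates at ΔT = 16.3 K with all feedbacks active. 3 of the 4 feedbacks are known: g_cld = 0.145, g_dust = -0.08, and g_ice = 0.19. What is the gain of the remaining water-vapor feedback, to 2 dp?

Amplification A = ΔT/ΔT₀ = 16.3/6.5 = 2.508.
Total gain g = 1 − 1/A = 1 − 1/2.508 = 0.6013.
Known gains sum to 0.145 − 0.08 + 0.19 = 0.255.
g_wv = 0.6013 − 0.255 = 0.35.

0.35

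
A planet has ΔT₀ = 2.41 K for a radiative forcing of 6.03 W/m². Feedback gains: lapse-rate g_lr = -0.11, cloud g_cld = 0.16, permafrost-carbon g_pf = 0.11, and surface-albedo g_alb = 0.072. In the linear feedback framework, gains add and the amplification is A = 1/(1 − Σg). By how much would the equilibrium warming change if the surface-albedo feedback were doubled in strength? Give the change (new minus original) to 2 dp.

0.32 K

Original: g = 0.232, ΔT = 2.41/(1−0.232) = 3.1380 K.
With doubled surface-albedo: g' = 0.304, ΔT' = 2.41/(1−0.304) = 3.4626 K.
Change = 3.4626 − 3.1380 = 0.32 K.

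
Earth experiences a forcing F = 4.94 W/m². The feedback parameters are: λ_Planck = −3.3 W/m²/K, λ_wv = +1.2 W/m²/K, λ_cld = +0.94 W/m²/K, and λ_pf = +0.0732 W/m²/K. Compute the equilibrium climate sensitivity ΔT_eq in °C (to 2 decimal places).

4.55 °C

Net feedback parameter λ = (−3.3) + (+1.2) + (+0.94) + (+0.0732) = -1.0868 W/m²/K.
ΔT = −F/λ = −4.94/(-1.0868) = 4.55 °C.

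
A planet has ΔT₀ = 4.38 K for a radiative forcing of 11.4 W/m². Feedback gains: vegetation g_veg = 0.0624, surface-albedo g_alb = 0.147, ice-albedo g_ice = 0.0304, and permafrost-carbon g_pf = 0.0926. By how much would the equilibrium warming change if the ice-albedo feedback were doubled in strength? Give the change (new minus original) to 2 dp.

0.31 K

Original: g = 0.3324, ΔT = 4.38/(1−0.3324) = 6.5608 K.
With doubled ice-albedo: g' = 0.3628, ΔT' = 4.38/(1−0.3628) = 6.8738 K.
Change = 6.8738 − 6.5608 = 0.31 K.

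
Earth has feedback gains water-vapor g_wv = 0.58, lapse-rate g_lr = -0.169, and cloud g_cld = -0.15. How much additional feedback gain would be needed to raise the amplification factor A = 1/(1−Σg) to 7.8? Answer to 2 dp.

Current total gain = 0.261.
Target gain for A = 7.8: g* = 1 − 1/7.8 = 0.8718.
Additional gain needed = 0.8718 − 0.261 = 0.61.

0.61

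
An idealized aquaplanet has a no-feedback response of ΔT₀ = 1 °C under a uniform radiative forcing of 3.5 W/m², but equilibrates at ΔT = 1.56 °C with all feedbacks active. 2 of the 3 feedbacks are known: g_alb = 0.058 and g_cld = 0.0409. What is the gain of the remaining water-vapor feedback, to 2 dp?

0.26

Amplification A = ΔT/ΔT₀ = 1.56/1 = 1.56.
Total gain g = 1 − 1/A = 1 − 1/1.56 = 0.359.
Known gains sum to 0.058 + 0.0409 = 0.0989.
g_wv = 0.359 − 0.0989 = 0.26.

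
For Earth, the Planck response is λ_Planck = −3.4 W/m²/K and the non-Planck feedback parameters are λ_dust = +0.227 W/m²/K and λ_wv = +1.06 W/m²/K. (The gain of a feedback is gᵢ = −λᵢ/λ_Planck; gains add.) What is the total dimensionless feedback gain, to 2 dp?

0.38

Convert to gains: g_dust = 0.227/3.4 = 0.06676; g_wv = 1.06/3.4 = 0.3118.
Total gain g = 0.37856.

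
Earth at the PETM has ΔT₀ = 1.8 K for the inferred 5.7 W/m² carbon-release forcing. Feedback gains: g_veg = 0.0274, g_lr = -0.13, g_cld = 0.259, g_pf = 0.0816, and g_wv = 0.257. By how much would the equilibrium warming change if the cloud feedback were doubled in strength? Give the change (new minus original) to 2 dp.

Original: g = 0.495, ΔT = 1.8/(1−0.495) = 3.5644 K.
With doubled cloud: g' = 0.754, ΔT' = 1.8/(1−0.754) = 7.3171 K.
Change = 7.3171 − 3.5644 = 3.75 K.

3.75 K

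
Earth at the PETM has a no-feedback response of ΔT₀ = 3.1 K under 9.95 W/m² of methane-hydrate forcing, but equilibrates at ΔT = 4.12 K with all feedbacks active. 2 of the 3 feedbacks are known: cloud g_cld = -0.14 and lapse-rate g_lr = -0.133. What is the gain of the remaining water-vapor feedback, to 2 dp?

0.52

Amplification A = ΔT/ΔT₀ = 4.12/3.1 = 1.329.
Total gain g = 1 − 1/A = 1 − 1/1.329 = 0.2476.
Known gains sum to -0.14 − 0.133 = -0.273.
g_wv = 0.2476 + 0.273 = 0.52.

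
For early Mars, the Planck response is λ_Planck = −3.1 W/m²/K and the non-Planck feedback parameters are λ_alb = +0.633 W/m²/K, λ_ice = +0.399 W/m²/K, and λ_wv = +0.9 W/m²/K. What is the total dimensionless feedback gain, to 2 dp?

Convert to gains: g_alb = 0.633/3.1 = 0.2042; g_ice = 0.399/3.1 = 0.1287; g_wv = 0.9/3.1 = 0.2903.
Total gain g = 0.6232.

0.62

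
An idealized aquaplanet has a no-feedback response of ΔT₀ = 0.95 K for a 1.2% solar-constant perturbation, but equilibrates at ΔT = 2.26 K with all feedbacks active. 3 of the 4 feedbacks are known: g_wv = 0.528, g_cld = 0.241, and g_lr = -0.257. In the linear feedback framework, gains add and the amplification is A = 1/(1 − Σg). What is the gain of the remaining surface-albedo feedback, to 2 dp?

Amplification A = ΔT/ΔT₀ = 2.26/0.95 = 2.379.
Total gain g = 1 − 1/A = 1 − 1/2.379 = 0.5797.
Known gains sum to 0.528 + 0.241 − 0.257 = 0.512.
g_alb = 0.5797 − 0.512 = 0.07.

0.07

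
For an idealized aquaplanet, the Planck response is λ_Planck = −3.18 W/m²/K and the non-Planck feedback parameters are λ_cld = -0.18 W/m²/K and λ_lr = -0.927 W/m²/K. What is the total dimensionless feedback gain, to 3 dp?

-0.348

Convert to gains: g_cld = -0.18/3.18 = -0.0566; g_lr = -0.927/3.18 = -0.2915.
Total gain g = -0.3481.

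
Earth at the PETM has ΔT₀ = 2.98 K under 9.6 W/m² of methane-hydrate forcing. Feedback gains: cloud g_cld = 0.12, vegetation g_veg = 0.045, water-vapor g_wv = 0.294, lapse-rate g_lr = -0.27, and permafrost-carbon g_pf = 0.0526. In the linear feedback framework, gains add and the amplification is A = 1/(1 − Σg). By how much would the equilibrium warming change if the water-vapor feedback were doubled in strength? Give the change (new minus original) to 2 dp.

2.49 K

Original: g = 0.2416, ΔT = 2.98/(1−0.2416) = 3.9293 K.
With doubled water-vapor: g' = 0.5356, ΔT' = 2.98/(1−0.5356) = 6.4169 K.
Change = 6.4169 − 3.9293 = 2.49 K.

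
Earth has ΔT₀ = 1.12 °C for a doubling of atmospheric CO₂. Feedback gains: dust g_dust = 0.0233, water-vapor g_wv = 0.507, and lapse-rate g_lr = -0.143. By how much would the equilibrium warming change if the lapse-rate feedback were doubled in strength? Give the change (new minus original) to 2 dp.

-0.35 °C

Original: g = 0.3873, ΔT = 1.12/(1−0.3873) = 1.8280 °C.
With doubled lapse-rate: g' = 0.2443, ΔT' = 1.12/(1−0.2443) = 1.4821 °C.
Change = 1.4821 − 1.8280 = -0.35 °C.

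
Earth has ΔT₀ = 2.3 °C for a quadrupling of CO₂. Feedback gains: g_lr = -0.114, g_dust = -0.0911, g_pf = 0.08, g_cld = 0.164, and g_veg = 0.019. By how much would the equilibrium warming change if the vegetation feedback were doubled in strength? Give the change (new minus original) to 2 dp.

0.05 °C

Original: g = 0.0579, ΔT = 2.3/(1−0.0579) = 2.4414 °C.
With doubled vegetation: g' = 0.0769, ΔT' = 2.3/(1−0.0769) = 2.4916 °C.
Change = 2.4916 − 2.4414 = 0.05 °C.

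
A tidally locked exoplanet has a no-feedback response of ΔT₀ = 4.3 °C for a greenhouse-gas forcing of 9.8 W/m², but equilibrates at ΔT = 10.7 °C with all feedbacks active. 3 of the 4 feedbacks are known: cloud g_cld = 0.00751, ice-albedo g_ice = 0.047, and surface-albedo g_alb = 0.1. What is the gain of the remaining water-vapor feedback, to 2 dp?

Amplification A = ΔT/ΔT₀ = 10.7/4.3 = 2.488.
Total gain g = 1 − 1/A = 1 − 1/2.488 = 0.5981.
Known gains sum to 0.00751 + 0.047 + 0.1 = 0.15451.
g_wv = 0.5981 − 0.15451 = 0.44.

0.44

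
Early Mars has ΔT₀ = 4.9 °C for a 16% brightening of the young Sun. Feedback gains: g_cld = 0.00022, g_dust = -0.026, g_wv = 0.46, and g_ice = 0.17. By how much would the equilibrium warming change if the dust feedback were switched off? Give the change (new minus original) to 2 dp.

0.87 °C

Original: g = 0.60422, ΔT = 4.9/(1−0.60422) = 12.3806 °C.
Without dust: g' = 0.63022, ΔT' = 4.9/(1−0.63022) = 13.2511 °C.
Change = 13.2511 − 12.3806 = 0.87 °C.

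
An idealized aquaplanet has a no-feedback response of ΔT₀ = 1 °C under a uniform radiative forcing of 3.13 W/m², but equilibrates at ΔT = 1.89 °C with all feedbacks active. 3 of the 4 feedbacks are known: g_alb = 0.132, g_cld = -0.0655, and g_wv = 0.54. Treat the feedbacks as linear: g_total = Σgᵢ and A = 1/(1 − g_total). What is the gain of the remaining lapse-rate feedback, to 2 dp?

Amplification A = ΔT/ΔT₀ = 1.89/1 = 1.89.
Total gain g = 1 − 1/A = 1 − 1/1.89 = 0.4709.
Known gains sum to 0.132 − 0.0655 + 0.54 = 0.6065.
g_lr = 0.4709 − 0.6065 = -0.14.

-0.14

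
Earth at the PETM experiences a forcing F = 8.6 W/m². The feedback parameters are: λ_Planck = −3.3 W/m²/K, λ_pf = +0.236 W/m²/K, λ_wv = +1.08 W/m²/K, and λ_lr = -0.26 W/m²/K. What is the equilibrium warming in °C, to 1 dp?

3.8 °C

Net feedback parameter λ = (−3.3) + (+0.236) + (+1.08) + (-0.26) = -2.244 W/m²/K.
ΔT = −F/λ = −8.6/(-2.244) = 3.8 °C.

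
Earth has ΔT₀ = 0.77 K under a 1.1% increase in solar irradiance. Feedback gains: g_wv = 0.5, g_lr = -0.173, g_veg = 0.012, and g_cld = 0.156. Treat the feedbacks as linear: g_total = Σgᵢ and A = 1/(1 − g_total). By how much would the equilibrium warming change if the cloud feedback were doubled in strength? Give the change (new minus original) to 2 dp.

Original: g = 0.495, ΔT = 0.77/(1−0.495) = 1.5248 K.
With doubled cloud: g' = 0.651, ΔT' = 0.77/(1−0.651) = 2.2063 K.
Change = 2.2063 − 1.5248 = 0.68 K.

0.68 K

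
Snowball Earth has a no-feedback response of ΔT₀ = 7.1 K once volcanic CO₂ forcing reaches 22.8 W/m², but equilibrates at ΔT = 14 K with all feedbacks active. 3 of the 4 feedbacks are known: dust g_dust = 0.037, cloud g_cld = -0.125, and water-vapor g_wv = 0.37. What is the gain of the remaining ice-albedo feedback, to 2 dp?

0.21

Amplification A = ΔT/ΔT₀ = 14/7.1 = 1.972.
Total gain g = 1 − 1/A = 1 − 1/1.972 = 0.4929.
Known gains sum to 0.037 − 0.125 + 0.37 = 0.282.
g_ice = 0.4929 − 0.282 = 0.21.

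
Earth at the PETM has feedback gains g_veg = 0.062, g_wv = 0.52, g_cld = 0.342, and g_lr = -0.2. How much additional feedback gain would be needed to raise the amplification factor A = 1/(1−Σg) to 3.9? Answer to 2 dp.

Current total gain = 0.724.
Target gain for A = 3.9: g* = 1 − 1/3.9 = 0.7436.
Additional gain needed = 0.7436 − 0.724 = 0.02.

0.02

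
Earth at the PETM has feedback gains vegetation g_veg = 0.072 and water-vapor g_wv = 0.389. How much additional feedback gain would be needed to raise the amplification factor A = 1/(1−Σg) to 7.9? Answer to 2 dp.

Current total gain = 0.461.
Target gain for A = 7.9: g* = 1 − 1/7.9 = 0.8734.
Additional gain needed = 0.8734 − 0.461 = 0.41.

0.41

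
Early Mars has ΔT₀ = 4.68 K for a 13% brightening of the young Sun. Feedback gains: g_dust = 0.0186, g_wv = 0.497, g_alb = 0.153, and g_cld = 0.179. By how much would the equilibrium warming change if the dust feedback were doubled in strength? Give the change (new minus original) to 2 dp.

4.27 K

Original: g = 0.8476, ΔT = 4.68/(1−0.8476) = 30.7087 K.
With doubled dust: g' = 0.8662, ΔT' = 4.68/(1−0.8662) = 34.9776 K.
Change = 34.9776 − 30.7087 = 4.27 K.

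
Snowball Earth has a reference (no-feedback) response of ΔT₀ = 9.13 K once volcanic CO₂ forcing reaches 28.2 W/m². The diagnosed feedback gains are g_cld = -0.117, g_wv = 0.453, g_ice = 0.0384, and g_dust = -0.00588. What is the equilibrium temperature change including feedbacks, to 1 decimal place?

14.5 K

Total gain g = -0.117 + 0.453 + 0.0384 − 0.00588 = 0.36852.
Amplification A = 1/(1 − 0.36852) = 1.584.
ΔT = 9.13 × 1.584 = 14.5 K.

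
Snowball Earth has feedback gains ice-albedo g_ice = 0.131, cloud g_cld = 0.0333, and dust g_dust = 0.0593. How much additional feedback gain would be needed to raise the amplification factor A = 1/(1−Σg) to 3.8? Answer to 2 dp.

Current total gain = 0.2236.
Target gain for A = 3.8: g* = 1 − 1/3.8 = 0.7368.
Additional gain needed = 0.7368 − 0.2236 = 0.51.

0.51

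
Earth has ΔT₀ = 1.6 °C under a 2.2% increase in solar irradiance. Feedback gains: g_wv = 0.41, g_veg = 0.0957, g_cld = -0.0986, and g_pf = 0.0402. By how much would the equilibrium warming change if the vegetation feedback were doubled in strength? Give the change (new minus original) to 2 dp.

Original: g = 0.4473, ΔT = 1.6/(1−0.4473) = 2.8949 °C.
With doubled vegetation: g' = 0.543, ΔT' = 1.6/(1−0.543) = 3.5011 °C.
Change = 3.5011 − 2.8949 = 0.61 °C.

0.61 °C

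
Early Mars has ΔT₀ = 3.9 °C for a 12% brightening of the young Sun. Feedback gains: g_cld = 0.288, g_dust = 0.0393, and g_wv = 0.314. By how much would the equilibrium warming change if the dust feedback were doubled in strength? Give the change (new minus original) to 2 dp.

1.34 °C

Original: g = 0.6413, ΔT = 3.9/(1−0.6413) = 10.8726 °C.
With doubled dust: g' = 0.6806, ΔT' = 3.9/(1−0.6806) = 12.2104 °C.
Change = 12.2104 − 10.8726 = 1.34 °C.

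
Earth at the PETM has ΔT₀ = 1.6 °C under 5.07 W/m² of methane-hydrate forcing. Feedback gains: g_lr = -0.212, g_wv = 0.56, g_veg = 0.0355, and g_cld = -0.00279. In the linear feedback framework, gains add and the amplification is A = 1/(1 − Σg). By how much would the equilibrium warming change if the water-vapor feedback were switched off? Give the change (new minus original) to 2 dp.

-1.23 °C

Original: g = 0.38071, ΔT = 1.6/(1−0.38071) = 2.5836 °C.
Without water-vapor: g' = -0.17929, ΔT' = 1.6/(1+0.17929) = 1.3567 °C.
Change = 1.3567 − 2.5836 = -1.23 °C.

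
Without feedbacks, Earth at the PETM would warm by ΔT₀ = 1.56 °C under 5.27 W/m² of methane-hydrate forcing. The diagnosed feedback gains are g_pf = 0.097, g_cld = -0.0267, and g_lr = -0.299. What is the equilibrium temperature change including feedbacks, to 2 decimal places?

Total gain g = 0.097 − 0.0267 − 0.299 = -0.2287.
Amplification A = 1/(1 + 0.2287) = 0.8139.
ΔT = 1.56 × 0.8139 = 1.27 °C.

1.27 °C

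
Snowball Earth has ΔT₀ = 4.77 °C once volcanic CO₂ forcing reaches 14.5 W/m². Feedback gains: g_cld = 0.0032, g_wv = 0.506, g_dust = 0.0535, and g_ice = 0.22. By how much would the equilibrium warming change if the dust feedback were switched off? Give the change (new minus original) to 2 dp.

-4.34 °C

Original: g = 0.7827, ΔT = 4.77/(1−0.7827) = 21.9512 °C.
Without dust: g' = 0.7292, ΔT' = 4.77/(1−0.7292) = 17.6145 °C.
Change = 17.6145 − 21.9512 = -4.34 °C.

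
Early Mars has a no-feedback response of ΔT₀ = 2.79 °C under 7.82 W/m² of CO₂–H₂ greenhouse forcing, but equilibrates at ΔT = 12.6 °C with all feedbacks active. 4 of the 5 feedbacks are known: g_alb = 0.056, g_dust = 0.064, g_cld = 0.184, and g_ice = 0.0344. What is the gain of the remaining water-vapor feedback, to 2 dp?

0.44

Amplification A = ΔT/ΔT₀ = 12.6/2.79 = 4.516.
Total gain g = 1 − 1/A = 1 − 1/4.516 = 0.7786.
Known gains sum to 0.056 + 0.064 + 0.184 + 0.0344 = 0.3384.
g_wv = 0.7786 − 0.3384 = 0.44.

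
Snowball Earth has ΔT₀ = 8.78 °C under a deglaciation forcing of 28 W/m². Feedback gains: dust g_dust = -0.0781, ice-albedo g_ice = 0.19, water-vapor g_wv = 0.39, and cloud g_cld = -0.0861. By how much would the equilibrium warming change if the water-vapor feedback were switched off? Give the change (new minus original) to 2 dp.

-6.02 °C

Original: g = 0.4158, ΔT = 8.78/(1−0.4158) = 15.0291 °C.
Without water-vapor: g' = 0.0258, ΔT' = 8.78/(1−0.0258) = 9.0125 °C.
Change = 9.0125 − 15.0291 = -6.02 °C.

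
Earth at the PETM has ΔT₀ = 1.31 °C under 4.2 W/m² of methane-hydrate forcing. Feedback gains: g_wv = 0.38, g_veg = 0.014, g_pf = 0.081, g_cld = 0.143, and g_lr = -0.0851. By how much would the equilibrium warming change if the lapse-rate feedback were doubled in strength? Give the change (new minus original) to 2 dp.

Original: g = 0.5329, ΔT = 1.31/(1−0.5329) = 2.8045 °C.
With doubled lapse-rate: g' = 0.4478, ΔT' = 1.31/(1−0.4478) = 2.3723 °C.
Change = 2.3723 − 2.8045 = -0.43 °C.

-0.43 °C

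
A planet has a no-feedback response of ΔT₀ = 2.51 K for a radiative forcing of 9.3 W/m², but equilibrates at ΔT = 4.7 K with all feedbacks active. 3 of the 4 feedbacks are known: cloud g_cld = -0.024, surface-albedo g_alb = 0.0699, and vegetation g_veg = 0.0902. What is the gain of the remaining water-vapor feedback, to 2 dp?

Amplification A = ΔT/ΔT₀ = 4.7/2.51 = 1.873.
Total gain g = 1 − 1/A = 1 − 1/1.873 = 0.4661.
Known gains sum to -0.024 + 0.0699 + 0.0902 = 0.1361.
g_wv = 0.4661 − 0.1361 = 0.33.

0.33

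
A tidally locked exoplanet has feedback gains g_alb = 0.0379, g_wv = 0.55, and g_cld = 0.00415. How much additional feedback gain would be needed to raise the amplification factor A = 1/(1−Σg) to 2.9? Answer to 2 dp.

Current total gain = 0.59205.
Target gain for A = 2.9: g* = 1 − 1/2.9 = 0.6552.
Additional gain needed = 0.6552 − 0.59205 = 0.06.

0.06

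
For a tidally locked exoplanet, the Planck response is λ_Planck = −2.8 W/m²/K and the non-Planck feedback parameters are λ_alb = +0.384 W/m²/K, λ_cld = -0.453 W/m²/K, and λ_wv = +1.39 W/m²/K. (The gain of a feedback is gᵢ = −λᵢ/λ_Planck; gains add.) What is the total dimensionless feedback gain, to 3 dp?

0.472

Convert to gains: g_alb = 0.384/2.8 = 0.1371; g_cld = -0.453/2.8 = -0.1618; g_wv = 1.39/2.8 = 0.4964.
Total gain g = 0.4717.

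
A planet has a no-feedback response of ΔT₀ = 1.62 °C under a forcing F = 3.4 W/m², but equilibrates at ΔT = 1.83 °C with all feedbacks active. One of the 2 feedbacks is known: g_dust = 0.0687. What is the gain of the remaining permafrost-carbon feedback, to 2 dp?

0.05

Amplification A = ΔT/ΔT₀ = 1.83/1.62 = 1.13.
Total gain g = 1 − 1/A = 1 − 1/1.13 = 0.115.
The known gain is 0.0687.
g_pf = 0.115 − 0.0687 = 0.05.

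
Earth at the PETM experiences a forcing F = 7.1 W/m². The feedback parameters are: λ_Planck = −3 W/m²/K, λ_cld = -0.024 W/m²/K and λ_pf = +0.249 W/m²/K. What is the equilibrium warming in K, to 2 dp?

2.56 K

Net feedback parameter λ = (−3) + (-0.024) + (+0.249) = -2.775 W/m²/K.
ΔT = −F/λ = −7.1/(-2.775) = 2.56 K.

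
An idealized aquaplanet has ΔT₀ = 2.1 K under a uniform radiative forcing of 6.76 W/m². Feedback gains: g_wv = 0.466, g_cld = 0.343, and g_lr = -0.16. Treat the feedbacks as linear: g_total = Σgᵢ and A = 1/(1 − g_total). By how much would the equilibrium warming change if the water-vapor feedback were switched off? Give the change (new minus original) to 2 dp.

-3.41 K

Original: g = 0.649, ΔT = 2.1/(1−0.649) = 5.9829 K.
Without water-vapor: g' = 0.183, ΔT' = 2.1/(1−0.183) = 2.5704 K.
Change = 2.5704 − 5.9829 = -3.41 K.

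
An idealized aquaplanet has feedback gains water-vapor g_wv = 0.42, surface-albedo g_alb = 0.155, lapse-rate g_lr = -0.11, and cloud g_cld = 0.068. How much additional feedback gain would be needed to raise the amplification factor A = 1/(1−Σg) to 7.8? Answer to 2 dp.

0.34

Current total gain = 0.533.
Target gain for A = 7.8: g* = 1 − 1/7.8 = 0.8718.
Additional gain needed = 0.8718 − 0.533 = 0.34.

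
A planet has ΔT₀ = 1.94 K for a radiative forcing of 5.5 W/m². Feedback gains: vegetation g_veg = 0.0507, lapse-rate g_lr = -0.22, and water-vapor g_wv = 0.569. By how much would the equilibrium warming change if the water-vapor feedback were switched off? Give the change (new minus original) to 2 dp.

-1.57 K

Original: g = 0.3997, ΔT = 1.94/(1−0.3997) = 3.2317 K.
Without water-vapor: g' = -0.1693, ΔT' = 1.94/(1+0.1693) = 1.6591 K.
Change = 1.6591 − 3.2317 = -1.57 K.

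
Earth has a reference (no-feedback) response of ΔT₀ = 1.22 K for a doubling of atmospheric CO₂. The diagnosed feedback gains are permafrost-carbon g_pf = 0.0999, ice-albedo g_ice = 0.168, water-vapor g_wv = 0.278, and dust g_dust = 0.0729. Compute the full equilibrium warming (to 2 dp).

Total gain g = 0.0999 + 0.168 + 0.278 + 0.0729 = 0.6188.
Amplification A = 1/(1 − 0.6188) = 2.623.
ΔT = 1.22 × 2.623 = 3.20 K.

3.20 K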